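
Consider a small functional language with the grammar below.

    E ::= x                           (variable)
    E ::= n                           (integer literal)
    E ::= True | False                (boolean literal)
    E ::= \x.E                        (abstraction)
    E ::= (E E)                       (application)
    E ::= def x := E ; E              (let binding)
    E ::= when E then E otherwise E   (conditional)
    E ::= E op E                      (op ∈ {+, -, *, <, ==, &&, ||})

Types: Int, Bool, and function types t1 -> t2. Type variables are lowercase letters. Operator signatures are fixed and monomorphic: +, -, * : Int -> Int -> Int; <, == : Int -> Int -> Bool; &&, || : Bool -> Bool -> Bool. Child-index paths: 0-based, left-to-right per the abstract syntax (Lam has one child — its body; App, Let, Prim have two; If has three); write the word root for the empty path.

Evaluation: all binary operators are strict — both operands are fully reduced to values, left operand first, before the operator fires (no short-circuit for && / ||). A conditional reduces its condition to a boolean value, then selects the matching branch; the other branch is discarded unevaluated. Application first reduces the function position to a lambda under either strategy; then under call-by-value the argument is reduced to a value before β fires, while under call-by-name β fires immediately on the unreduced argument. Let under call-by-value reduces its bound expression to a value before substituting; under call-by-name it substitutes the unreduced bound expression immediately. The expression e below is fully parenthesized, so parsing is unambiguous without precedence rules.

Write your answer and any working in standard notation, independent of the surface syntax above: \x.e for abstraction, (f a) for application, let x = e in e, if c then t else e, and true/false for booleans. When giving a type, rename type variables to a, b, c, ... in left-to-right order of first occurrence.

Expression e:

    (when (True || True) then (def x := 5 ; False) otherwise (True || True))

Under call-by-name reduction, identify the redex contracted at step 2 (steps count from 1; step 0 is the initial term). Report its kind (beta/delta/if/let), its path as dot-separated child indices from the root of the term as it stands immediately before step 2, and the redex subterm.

Derivation:
step 0: (if (true || true) then (let x = 5 in false) else (true || true))
step 1: [delta@0] (if true then (let x = 5 in false) else (true || true))
step 2: [if@root] (let x = 5 in false)

Answer: if at root : (if true then (let x = 5 in false) else (true || true))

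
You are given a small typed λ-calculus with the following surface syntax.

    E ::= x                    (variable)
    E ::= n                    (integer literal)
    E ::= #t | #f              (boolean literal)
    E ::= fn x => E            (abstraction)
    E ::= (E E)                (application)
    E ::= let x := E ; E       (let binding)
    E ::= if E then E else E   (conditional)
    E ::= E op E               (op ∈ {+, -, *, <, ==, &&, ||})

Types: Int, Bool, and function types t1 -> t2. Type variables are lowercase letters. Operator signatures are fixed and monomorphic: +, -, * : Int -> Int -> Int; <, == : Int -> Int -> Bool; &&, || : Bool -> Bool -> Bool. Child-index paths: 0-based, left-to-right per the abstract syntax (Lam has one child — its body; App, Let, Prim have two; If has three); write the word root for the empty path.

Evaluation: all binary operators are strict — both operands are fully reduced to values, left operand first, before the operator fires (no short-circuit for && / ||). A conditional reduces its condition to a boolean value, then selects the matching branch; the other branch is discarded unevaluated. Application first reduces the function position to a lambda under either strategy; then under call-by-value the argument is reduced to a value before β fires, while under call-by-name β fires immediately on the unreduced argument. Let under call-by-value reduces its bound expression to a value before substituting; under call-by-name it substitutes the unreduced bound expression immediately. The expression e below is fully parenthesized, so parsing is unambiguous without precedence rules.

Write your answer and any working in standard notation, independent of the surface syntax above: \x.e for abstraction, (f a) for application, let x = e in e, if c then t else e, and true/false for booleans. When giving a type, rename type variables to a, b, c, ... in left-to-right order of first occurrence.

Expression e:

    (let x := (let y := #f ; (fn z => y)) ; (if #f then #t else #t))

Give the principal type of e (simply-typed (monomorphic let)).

Answer: Bool

Derivation:
let y : Bool
y : Bool
\z._ : a -> Bool
let x : a -> Bool
  unify Bool ~ Bool
  unify Bool ~ Bool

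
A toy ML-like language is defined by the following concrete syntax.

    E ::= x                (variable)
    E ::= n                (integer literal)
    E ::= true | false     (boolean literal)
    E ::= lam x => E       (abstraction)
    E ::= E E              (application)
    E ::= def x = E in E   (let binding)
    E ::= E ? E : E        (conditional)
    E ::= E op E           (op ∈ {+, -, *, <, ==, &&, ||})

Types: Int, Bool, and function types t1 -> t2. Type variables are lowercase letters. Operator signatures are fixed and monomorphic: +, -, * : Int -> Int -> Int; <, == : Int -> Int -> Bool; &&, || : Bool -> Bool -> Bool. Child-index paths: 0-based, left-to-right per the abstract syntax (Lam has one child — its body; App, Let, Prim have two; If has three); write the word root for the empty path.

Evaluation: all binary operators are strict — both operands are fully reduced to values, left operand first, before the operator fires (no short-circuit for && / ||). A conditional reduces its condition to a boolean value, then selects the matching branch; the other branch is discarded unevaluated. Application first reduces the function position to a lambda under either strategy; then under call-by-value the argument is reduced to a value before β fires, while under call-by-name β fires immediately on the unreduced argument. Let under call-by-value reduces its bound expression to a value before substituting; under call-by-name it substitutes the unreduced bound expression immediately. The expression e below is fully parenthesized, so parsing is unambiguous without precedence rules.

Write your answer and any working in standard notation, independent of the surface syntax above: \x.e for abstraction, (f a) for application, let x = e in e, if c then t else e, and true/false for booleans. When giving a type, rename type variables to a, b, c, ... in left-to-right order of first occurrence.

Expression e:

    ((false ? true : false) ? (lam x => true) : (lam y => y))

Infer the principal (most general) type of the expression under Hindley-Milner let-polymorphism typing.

Answer: Bool -> Bool

Working:
  unify Bool ~ Bool
  unify Bool ~ Bool
  unify Bool ~ Bool
\x._ : a -> Bool
y : b
\y._ : b -> b
  unify a -> Bool ~ b -> b
  unify a ~ b
  unify Bool ~ b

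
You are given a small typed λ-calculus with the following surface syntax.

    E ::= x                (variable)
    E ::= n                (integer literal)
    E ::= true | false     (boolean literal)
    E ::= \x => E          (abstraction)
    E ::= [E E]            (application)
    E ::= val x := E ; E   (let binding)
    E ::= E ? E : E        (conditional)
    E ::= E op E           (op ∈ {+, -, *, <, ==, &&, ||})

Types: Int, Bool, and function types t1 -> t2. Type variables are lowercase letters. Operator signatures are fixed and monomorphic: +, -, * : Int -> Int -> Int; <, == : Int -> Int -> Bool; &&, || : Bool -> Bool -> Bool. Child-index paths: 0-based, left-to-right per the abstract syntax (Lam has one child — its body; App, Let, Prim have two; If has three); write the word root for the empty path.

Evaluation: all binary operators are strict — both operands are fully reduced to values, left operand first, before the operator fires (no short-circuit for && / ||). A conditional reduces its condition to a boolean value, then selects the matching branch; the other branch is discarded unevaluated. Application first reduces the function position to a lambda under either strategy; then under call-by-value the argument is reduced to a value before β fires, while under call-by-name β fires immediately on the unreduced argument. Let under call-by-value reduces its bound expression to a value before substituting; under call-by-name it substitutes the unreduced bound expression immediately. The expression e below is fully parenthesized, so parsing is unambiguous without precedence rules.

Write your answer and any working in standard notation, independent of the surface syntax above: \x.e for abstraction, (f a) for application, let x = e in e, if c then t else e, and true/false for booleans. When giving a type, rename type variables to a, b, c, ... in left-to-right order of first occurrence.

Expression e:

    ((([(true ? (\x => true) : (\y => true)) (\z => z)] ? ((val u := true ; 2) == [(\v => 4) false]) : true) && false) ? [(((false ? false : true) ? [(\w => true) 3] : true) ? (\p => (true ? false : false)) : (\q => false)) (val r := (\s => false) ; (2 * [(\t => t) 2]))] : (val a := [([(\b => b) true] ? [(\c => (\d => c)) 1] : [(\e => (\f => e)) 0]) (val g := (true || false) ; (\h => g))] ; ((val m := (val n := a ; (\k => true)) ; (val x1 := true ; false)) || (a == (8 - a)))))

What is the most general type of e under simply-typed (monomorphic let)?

Derivation:
  unify Bool ~ Bool
\x._ : a -> Bool
\y._ : b -> Bool
  unify a -> Bool ~ b -> Bool
  unify a ~ b
  unify Bool ~ Bool
z : c
\z._ : c -> c
  unify b -> Bool ~ (c -> c) -> d
  unify b ~ c -> c
  unify Bool ~ d
_ _ : Bool
  unify Bool ~ Bool
let u : Bool
  unify Int ~ Int
\v._ : e -> Int
  unify e -> Int ~ Bool -> f
  unify e ~ Bool
  unify Int ~ f
_ _ : Int
  unify Int ~ Int
  unify Bool ~ Bool
  unify Bool ~ Bool
  unify Bool ~ Bool
  unify Bool ~ Bool
  unify Bool ~ Bool
  unify Bool ~ Bool
  unify Bool ~ Bool
\w._ : g -> Bool
  unify g -> Bool ~ Int -> h
  unify g ~ Int
  unify Bool ~ h
_ _ : Bool
  unify Bool ~ Bool
  unify Bool ~ Bool
  unify Bool ~ Bool
  unify Bool ~ Bool
\p._ : i -> Bool
\q._ : j -> Bool
  unify i -> Bool ~ j -> Bool
  unify i ~ j
  unify Bool ~ Bool
\s._ : k -> Bool
let r : k -> Bool
  unify Int ~ Int
t : l
\t._ : l -> l
  unify l -> l ~ Int -> m
  unify l ~ Int
  unify Int ~ m
_ _ : Int
  unify Int ~ Int
  unify j -> Bool ~ Int -> n
  unify j ~ Int
  unify Bool ~ n
_ _ : Bool
b : o
\b._ : o -> o
  unify o -> o ~ Bool -> p
  unify o ~ Bool
  unify Bool ~ p
_ _ : Bool
  unify Bool ~ Bool
c : q
\d._ : r -> q
\c._ : q -> r -> q
  unify q -> r -> q ~ Int -> s
  unify q ~ Int
  unify r -> Int ~ s
_ _ : r -> Int
e : t
\f._ : u -> t
\e._ : t -> u -> t
  unify t -> u -> t ~ Int -> v
  unify t ~ Int
  unify u -> Int ~ v
_ _ : u -> Int
  unify r -> Int ~ u -> Int
  unify r ~ u
  unify Int ~ Int
  unify Bool ~ Bool
  unify Bool ~ Bool
let g : Bool
g : Bool
\h._ : w -> Bool
  unify u -> Int ~ (w -> Bool) -> x
  unify u ~ w -> Bool
  unify Int ~ x
_ _ : Int
let a : Int
a : Int
let n : Int
\k._ : y -> Bool
let m : y -> Bool
let x1 : Bool
  unify Bool ~ Bool
a : Int
  unify Int ~ Int
  unify Int ~ Int
a : Int
  unify Int ~ Int
  unify Int ~ Int
  unify Bool ~ Bool
  unify Bool ~ Bool

Answer: Bool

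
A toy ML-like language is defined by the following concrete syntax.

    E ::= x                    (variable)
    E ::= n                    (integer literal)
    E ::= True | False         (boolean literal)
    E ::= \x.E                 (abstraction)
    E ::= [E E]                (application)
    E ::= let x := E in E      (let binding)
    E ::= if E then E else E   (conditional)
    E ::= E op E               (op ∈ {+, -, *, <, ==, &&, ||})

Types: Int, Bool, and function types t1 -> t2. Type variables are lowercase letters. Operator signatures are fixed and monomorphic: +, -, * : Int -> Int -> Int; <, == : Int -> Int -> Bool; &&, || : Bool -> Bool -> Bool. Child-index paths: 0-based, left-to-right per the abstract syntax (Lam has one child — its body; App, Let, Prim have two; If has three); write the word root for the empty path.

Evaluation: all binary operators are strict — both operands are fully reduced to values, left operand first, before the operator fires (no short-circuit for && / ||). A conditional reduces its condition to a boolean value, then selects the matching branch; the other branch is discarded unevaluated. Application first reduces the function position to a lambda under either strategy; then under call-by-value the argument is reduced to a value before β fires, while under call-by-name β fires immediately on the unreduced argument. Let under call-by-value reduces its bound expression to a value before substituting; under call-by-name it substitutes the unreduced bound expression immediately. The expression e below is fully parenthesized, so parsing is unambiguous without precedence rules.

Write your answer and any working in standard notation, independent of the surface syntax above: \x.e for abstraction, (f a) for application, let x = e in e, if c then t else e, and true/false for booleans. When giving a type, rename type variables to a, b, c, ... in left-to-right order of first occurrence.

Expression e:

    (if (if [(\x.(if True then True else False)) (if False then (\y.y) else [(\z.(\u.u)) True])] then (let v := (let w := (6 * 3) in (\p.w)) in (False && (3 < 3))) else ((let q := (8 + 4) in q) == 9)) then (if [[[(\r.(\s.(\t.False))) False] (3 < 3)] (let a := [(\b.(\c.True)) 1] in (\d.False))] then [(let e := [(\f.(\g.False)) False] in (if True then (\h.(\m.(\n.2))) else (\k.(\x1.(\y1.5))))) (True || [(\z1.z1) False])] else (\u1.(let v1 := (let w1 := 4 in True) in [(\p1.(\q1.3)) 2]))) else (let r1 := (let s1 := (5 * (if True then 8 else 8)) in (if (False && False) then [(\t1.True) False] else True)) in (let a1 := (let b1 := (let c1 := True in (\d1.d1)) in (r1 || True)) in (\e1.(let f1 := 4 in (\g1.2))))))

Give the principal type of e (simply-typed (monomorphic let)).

Answer: a -> b -> Int

Trace:
  unify Bool ~ Bool
  unify Bool ~ Bool
\x._ : a -> Bool
  unify Bool ~ Bool
y : b
\y._ : b -> b
u : d
\u._ : d -> d
\z._ : c -> d -> d
  unify c -> d -> d ~ Bool -> e
  unify c ~ Bool
  unify d -> d ~ e
_ _ : d -> d
  unify b -> b ~ d -> d
  unify b ~ d
  unify d ~ d
  unify a -> Bool ~ (d -> d) -> f
  unify a ~ d -> d
  unify Bool ~ f
_ _ : Bool
  unify Bool ~ Bool
  unify Int ~ Int
  unify Int ~ Int
let w : Int
w : Int
\p._ : g -> Int
let v : g -> Int
  unify Bool ~ Bool
  unify Int ~ Int
  unify Int ~ Int
  unify Bool ~ Bool
  unify Int ~ Int
  unify Int ~ Int
let q : Int
q : Int
  unify Int ~ Int
  unify Int ~ Int
  unify Bool ~ Bool
  unify Bool ~ Bool
\t._ : j -> Bool
\s._ : i -> j -> Bool
\r._ : h -> i -> j -> Bool
  unify h -> i -> j -> Bool ~ Bool -> k
  unify h ~ Bool
  unify i -> j -> Bool ~ k
_ _ : i -> j -> Bool
  unify Int ~ Int
  unify Int ~ Int
  unify i -> j -> Bool ~ Bool -> l
  unify i ~ Bool
  unify j -> Bool ~ l
_ _ : j -> Bool
\c._ : n -> Bool
\b._ : m -> n -> Bool
  unify m -> n -> Bool ~ Int -> o
  unify m ~ Int
  unify n -> Bool ~ o
_ _ : n -> Bool
let a : n -> Bool
\d._ : p -> Bool
  unify j -> Bool ~ (p -> Bool) -> q
  unify j ~ p -> Bool
  unify Bool ~ q
_ _ : Bool
  unify Bool ~ Bool
\g._ : s -> Bool
\f._ : r -> s -> Bool
  unify r -> s -> Bool ~ Bool -> t
  unify r ~ Bool
  unify s -> Bool ~ t
_ _ : s -> Bool
let e : s -> Bool
  unify Bool ~ Bool
\n._ : w -> Int
\m._ : v -> w -> Int
\h._ : u -> v -> w -> Int
\y1._ : z -> Int
\x1._ : y -> z -> Int
\k._ : x -> y -> z -> Int
  unify u -> v -> w -> Int ~ x -> y -> z -> Int
  unify u ~ x
  unify v -> w -> Int ~ y -> z -> Int
  unify v ~ y
  unify w -> Int ~ z -> Int
  unify w ~ z
  unify Int ~ Int
  unify Bool ~ Bool
z1 : t26
\z1._ : t26 -> t26
  unify t26 -> t26 ~ Bool -> t27
  unify t26 ~ Bool
  unify Bool ~ t27
_ _ : Bool
  unify Bool ~ Bool
  unify x -> y -> z -> Int ~ Bool -> t28
  unify x ~ Bool
  unify y -> z -> Int ~ t28
_ _ : y -> z -> Int
let w1 : Int
let v1 : Bool
\q1._ : t31 -> Int
\p1._ : t30 -> t31 -> Int
  unify t30 -> t31 -> Int ~ Int -> t32
  unify t30 ~ Int
  unify t31 -> Int ~ t32
_ _ : t31 -> Int
\u1._ : t29 -> t31 -> Int
  unify y -> z -> Int ~ t29 -> t31 -> Int
  unify y ~ t29
  unify z -> Int ~ t31 -> Int
  unify z ~ t31
  unify Int ~ Int
  unify Int ~ Int
  unify Bool ~ Bool
  unify Int ~ Int
  unify Int ~ Int
let s1 : Int
  unify Bool ~ Bool
  unify Bool ~ Bool
  unify Bool ~ Bool
\t1._ : t33 -> Bool
  unify t33 -> Bool ~ Bool -> t34
  unify t33 ~ Bool
  unify Bool ~ t34
_ _ : Bool
  unify Bool ~ Bool
let r1 : Bool
let c1 : Bool
d1 : t35
\d1._ : t35 -> t35
let b1 : t35 -> t35
r1 : Bool
  unify Bool ~ Bool
  unify Bool ~ Bool
let a1 : Bool
let f1 : Int
\g1._ : t37 -> Int
\e1._ : t36 -> t37 -> Int
  unify t29 -> t31 -> Int ~ t36 -> t37 -> Int
  unify t29 ~ t36
  unify t31 -> Int ~ t37 -> Int
  unify t31 ~ t37
  unify Int ~ Int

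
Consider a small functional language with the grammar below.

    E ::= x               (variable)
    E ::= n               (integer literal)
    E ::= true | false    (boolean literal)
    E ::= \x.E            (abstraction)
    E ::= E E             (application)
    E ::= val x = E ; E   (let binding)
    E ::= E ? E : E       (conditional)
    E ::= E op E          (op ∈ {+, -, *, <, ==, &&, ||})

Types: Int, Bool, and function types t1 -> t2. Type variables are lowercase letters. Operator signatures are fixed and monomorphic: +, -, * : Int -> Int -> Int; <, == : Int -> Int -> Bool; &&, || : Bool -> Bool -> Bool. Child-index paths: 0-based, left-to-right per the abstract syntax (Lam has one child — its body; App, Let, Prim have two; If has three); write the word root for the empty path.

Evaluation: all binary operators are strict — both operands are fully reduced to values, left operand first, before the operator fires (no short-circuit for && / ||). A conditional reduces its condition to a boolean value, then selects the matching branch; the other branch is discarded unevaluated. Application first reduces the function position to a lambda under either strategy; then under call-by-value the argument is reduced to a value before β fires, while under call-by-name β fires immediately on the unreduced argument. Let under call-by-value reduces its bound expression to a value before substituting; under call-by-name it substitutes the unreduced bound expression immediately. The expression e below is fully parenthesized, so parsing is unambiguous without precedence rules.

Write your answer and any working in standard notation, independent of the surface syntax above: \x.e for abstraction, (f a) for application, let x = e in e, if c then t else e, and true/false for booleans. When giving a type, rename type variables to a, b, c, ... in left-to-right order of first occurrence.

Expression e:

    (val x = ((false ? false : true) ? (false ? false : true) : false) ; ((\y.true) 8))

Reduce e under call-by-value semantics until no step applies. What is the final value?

Trace:
step 0: (let x = (if (if false then false else true) then (if false then false else true) else false) in ((\y.true) 8))
step 1: [if@0.0] (let x = (if true then (if false then false else true) else false) in ((\y.true) 8))
step 2: [if@0] (let x = (if false then false else true) in ((\y.true) 8))
step 3: [if@0] (let x = true in ((\y.true) 8))
step 4: [let@root] ((\y.true) 8)
step 5: [beta@root] true

Answer: true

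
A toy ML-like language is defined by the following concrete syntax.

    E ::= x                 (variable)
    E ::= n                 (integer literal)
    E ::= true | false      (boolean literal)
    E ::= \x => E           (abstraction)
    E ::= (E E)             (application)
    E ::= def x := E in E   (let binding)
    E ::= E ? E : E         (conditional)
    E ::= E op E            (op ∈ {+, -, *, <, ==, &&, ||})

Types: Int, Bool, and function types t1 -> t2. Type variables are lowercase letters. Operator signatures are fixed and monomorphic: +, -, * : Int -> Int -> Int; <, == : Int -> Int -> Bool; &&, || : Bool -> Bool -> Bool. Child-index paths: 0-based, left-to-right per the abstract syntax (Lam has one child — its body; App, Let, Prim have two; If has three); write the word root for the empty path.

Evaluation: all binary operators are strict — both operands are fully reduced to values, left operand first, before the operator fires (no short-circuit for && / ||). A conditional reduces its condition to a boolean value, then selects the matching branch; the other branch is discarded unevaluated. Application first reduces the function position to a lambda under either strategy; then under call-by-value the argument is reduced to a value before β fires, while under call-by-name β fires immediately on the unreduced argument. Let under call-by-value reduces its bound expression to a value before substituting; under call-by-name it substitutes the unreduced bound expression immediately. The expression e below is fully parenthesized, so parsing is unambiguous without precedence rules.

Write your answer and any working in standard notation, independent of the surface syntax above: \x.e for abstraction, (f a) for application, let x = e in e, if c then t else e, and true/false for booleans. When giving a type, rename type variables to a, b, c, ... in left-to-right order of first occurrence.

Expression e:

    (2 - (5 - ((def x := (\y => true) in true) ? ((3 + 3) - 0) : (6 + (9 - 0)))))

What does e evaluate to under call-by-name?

Answer: 3

Derivation:
step 0: (2 - (5 - (if (let x = (\y.true) in true) then ((3 + 3) - 0) else (6 + (9 - 0)))))
step 1: [let@1.1.0] (2 - (5 - (if true then ((3 + 3) - 0) else (6 + (9 - 0)))))
step 2: [if@1.1] (2 - (5 - ((3 + 3) - 0)))
step 3: [delta@1.1.0] (2 - (5 - (6 - 0)))
step 4: [delta@1.1] (2 - (5 - 6))
step 5: [delta@1] (2 - -1)
step 6: [delta@root] 3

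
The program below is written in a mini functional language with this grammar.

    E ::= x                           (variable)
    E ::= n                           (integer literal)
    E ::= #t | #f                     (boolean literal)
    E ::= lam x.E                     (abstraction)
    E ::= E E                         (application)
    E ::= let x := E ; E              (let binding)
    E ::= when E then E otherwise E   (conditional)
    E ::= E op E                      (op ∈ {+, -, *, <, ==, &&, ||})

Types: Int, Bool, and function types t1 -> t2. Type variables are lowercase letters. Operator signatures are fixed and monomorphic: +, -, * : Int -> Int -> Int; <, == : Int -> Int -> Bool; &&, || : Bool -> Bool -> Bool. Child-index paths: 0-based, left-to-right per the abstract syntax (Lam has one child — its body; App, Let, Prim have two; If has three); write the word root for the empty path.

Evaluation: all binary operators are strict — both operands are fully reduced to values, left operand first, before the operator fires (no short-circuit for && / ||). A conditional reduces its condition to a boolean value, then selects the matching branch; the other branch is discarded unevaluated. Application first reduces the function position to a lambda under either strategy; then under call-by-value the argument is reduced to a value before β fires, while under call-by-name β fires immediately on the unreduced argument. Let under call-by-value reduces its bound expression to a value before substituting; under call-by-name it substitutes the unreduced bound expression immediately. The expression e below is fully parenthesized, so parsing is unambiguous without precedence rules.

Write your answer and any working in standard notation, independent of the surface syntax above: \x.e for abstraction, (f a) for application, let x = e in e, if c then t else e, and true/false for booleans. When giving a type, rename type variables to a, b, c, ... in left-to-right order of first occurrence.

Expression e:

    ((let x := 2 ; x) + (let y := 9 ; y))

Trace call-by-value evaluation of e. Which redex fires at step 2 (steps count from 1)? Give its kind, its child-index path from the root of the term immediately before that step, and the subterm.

Answer: let at 1 : (let y = 9 in y)

Derivation:
step 0: ((let x = 2 in x) + (let y = 9 in y))
step 1: [let@0] (2 + (let y = 9 in y))
step 2: [let@1] (2 + 9)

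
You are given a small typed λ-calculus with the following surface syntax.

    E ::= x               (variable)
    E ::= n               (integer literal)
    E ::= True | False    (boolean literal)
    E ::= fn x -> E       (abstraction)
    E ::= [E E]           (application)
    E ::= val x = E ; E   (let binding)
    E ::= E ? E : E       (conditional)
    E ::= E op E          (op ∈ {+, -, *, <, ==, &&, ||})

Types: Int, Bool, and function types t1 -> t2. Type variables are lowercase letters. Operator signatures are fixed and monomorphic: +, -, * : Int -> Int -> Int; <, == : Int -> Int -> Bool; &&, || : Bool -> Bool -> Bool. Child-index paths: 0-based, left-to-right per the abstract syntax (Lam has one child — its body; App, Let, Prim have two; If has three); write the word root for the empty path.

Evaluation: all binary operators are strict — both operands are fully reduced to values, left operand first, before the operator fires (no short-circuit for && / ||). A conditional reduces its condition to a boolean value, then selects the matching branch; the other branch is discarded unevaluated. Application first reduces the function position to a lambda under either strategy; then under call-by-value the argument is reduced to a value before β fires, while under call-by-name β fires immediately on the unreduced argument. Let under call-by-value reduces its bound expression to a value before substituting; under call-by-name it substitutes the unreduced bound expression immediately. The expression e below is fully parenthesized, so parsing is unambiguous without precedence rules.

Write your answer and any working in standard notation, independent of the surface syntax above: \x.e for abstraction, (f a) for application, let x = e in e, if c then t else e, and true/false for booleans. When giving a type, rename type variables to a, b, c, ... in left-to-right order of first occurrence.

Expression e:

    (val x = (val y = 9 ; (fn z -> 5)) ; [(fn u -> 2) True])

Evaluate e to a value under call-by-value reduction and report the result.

Answer: 2

Derivation:
step 0: (let x = (let y = 9 in (\z.5)) in ((\u.2) true))
step 1: [let@0] (let x = (\z.5) in ((\u.2) true))
step 2: [let@root] ((\u.2) true)
step 3: [beta@root] 2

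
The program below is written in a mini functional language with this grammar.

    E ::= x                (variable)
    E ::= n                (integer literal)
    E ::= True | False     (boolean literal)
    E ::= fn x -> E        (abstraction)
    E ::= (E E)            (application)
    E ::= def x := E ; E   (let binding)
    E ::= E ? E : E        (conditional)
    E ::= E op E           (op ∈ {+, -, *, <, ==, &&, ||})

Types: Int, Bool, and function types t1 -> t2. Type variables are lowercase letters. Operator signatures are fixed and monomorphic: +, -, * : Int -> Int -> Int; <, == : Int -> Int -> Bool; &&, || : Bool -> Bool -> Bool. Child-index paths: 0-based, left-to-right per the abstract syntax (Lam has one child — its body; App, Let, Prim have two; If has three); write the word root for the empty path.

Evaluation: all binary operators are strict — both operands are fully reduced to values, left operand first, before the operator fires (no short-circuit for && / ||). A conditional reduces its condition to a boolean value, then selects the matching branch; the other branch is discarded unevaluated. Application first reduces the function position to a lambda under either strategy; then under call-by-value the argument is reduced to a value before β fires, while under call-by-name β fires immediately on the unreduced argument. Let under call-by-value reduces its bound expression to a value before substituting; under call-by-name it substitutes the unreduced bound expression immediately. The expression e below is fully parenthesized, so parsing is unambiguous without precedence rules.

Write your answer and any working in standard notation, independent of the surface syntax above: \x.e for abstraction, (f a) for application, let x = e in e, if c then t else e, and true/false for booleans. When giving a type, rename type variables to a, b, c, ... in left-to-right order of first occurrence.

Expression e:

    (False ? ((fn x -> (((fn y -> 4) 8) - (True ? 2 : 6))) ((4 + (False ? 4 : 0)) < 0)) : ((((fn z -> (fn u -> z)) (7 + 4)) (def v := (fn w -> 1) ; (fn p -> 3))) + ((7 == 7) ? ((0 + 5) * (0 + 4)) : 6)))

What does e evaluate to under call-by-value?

Answer: 31

Working:
step 0: (if false then ((\x.(((\y.4) 8) - (if true then 2 else 6))) ((4 + (if false then 4 else 0)) < 0)) else ((((\z.(\u.z)) (7 + 4)) (let v = (\w.1) in (\p.3))) + (if (7 == 7) then ((0 + 5) * (0 + 4)) else 6)))
step 1: [if@root] ((((\z.(\u.z)) (7 + 4)) (let v = (\w.1) in (\p.3))) + (if (7 == 7) then ((0 + 5) * (0 + 4)) else 6))
step 2: [delta@0.0.1] ((((\z.(\u.z)) 11) (let v = (\w.1) in (\p.3))) + (if (7 == 7) then ((0 + 5) * (0 + 4)) else 6))
step 3: [beta@0.0] (((\u.11) (let v = (\w.1) in (\p.3))) + (if (7 == 7) then ((0 + 5) * (0 + 4)) else 6))
step 4: [let@0.1] (((\u.11) (\p.3)) + (if (7 == 7) then ((0 + 5) * (0 + 4)) else 6))
step 5: [beta@0] (11 + (if (7 == 7) then ((0 + 5) * (0 + 4)) else 6))
step 6: [delta@1.0] (11 + (if true then ((0 + 5) * (0 + 4)) else 6))
step 7: [if@1] (11 + ((0 + 5) * (0 + 4)))
step 8: [delta@1.0] (11 + (5 * (0 + 4)))
step 9: [delta@1.1] (11 + (5 * 4))
step 10: [delta@1] (11 + 20)
step 11: [delta@root] 31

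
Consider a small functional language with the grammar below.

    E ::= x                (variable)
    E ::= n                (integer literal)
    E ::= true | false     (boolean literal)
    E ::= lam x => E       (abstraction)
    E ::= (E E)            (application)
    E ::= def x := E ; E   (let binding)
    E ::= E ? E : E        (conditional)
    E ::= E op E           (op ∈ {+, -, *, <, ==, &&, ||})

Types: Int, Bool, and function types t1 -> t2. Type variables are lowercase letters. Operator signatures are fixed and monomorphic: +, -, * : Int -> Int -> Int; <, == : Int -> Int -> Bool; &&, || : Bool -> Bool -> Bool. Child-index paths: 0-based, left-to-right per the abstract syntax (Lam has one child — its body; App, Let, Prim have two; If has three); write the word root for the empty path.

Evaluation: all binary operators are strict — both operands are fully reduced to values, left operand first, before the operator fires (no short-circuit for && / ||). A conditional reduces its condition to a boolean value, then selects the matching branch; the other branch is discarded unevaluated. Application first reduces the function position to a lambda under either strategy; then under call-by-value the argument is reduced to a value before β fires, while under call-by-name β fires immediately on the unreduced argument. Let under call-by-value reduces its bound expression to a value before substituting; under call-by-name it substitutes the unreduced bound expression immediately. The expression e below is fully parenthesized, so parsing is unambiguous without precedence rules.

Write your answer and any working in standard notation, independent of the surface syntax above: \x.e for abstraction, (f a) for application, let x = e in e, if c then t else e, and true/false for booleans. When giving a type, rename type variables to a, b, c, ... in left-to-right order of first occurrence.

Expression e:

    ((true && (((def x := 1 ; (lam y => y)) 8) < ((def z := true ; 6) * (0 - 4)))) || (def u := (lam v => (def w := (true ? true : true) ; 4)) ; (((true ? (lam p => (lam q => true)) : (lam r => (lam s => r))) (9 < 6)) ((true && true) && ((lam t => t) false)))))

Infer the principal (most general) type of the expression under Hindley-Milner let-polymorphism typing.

Answer: Bool

Trace:
  unify Bool ~ Bool
let x : Int
y : a
\y._ : a -> a
  unify a -> a ~ Int -> b
  unify a ~ Int
  unify Int ~ b
_ _ : Int
  unify Int ~ Int
let z : Bool
  unify Int ~ Int
  unify Int ~ Int
  unify Int ~ Int
  unify Int ~ Int
  unify Int ~ Int
  unify Bool ~ Bool
  unify Bool ~ Bool
  unify Bool ~ Bool
  unify Bool ~ Bool
let w : Bool
\v._ : c -> Int
let u : forall. c -> Int
  unify Bool ~ Bool
\q._ : e -> Bool
\p._ : d -> e -> Bool
r : f
\s._ : g -> f
\r._ : f -> g -> f
  unify d -> e -> Bool ~ f -> g -> f
  unify d ~ f
  unify e -> Bool ~ g -> f
  unify e ~ g
  unify Bool ~ f
  unify Int ~ Int
  unify Int ~ Int
  unify Bool -> g -> Bool ~ Bool -> h
  unify Bool ~ Bool
  unify g -> Bool ~ h
_ _ : g -> Bool
  unify Bool ~ Bool
  unify Bool ~ Bool
  unify Bool ~ Bool
t : i
\t._ : i -> i
  unify i -> i ~ Bool -> j
  unify i ~ Bool
  unify Bool ~ j
_ _ : Bool
  unify Bool ~ Bool
  unify g -> Bool ~ Bool -> k
  unify g ~ Bool
  unify Bool ~ k
_ _ : Bool
  unify Bool ~ Bool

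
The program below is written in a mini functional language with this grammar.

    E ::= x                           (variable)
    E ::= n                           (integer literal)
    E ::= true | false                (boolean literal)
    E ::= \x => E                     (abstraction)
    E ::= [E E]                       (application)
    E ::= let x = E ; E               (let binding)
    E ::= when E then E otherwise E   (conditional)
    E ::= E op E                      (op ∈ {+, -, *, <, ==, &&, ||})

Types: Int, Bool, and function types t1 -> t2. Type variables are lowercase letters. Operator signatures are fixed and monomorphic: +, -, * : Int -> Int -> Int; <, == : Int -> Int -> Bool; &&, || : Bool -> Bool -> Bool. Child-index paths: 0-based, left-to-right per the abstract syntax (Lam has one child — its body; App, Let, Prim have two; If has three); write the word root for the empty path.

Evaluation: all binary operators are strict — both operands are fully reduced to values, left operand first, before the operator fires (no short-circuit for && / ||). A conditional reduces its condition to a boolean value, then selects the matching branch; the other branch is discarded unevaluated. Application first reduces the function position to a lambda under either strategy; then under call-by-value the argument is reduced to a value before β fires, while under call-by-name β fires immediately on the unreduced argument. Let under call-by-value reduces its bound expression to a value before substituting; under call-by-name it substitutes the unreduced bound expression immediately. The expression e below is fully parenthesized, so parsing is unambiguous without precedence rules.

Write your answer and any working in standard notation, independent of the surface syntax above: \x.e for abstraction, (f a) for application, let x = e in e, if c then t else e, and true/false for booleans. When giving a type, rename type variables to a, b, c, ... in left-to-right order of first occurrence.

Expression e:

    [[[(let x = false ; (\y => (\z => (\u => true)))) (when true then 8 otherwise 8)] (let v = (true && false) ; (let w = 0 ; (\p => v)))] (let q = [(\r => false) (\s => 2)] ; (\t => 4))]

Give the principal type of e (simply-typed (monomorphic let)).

Answer: Bool

Trace:
let x : Bool
\u._ : c -> Bool
\z._ : b -> c -> Bool
\y._ : a -> b -> c -> Bool
  unify Bool ~ Bool
  unify Int ~ Int
  unify a -> b -> c -> Bool ~ Int -> d
  unify a ~ Int
  unify b -> c -> Bool ~ d
_ _ : b -> c -> Bool
  unify Bool ~ Bool
  unify Bool ~ Bool
let v : Bool
let w : Int
v : Bool
\p._ : e -> Bool
  unify b -> c -> Bool ~ (e -> Bool) -> f
  unify b ~ e -> Bool
  unify c -> Bool ~ f
_ _ : c -> Bool
\r._ : g -> Bool
\s._ : h -> Int
  unify g -> Bool ~ (h -> Int) -> i
  unify g ~ h -> Int
  unify Bool ~ i
_ _ : Bool
let q : Bool
\t._ : j -> Int
  unify c -> Bool ~ (j -> Int) -> k
  unify c ~ j -> Int
  unify Bool ~ k
_ _ : Bool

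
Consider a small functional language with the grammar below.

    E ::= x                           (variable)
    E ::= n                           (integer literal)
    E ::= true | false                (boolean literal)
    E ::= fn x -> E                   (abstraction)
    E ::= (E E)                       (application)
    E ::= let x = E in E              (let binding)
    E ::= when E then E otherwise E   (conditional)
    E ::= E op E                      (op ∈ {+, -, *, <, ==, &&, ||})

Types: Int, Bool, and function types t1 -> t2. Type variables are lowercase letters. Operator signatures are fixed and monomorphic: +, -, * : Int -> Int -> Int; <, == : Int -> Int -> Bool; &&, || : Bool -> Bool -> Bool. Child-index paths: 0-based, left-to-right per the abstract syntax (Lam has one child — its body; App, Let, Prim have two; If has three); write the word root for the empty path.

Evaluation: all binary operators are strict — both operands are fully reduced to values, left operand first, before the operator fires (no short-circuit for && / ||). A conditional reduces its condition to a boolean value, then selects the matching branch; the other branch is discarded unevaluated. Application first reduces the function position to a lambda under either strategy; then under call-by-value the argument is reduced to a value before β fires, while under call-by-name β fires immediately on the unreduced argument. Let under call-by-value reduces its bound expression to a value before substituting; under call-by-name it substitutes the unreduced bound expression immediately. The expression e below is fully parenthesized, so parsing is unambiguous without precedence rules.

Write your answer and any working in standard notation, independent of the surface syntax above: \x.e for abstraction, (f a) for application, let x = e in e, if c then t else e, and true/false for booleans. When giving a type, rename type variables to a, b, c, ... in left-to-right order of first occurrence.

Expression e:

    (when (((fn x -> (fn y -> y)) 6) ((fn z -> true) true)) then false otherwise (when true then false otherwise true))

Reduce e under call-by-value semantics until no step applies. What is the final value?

Answer: false

Trace:
step 0: (if (((\x.(\y.y)) 6) ((\z.true) true)) then false else (if true then false else true))
step 1: [beta@0.0] (if ((\y.y) ((\z.true) true)) then false else (if true then false else true))
step 2: [beta@0.1] (if ((\y.y) true) then false else (if true then false else true))
step 3: [beta@0] (if true then false else (if true then false else true))
step 4: [if@root] false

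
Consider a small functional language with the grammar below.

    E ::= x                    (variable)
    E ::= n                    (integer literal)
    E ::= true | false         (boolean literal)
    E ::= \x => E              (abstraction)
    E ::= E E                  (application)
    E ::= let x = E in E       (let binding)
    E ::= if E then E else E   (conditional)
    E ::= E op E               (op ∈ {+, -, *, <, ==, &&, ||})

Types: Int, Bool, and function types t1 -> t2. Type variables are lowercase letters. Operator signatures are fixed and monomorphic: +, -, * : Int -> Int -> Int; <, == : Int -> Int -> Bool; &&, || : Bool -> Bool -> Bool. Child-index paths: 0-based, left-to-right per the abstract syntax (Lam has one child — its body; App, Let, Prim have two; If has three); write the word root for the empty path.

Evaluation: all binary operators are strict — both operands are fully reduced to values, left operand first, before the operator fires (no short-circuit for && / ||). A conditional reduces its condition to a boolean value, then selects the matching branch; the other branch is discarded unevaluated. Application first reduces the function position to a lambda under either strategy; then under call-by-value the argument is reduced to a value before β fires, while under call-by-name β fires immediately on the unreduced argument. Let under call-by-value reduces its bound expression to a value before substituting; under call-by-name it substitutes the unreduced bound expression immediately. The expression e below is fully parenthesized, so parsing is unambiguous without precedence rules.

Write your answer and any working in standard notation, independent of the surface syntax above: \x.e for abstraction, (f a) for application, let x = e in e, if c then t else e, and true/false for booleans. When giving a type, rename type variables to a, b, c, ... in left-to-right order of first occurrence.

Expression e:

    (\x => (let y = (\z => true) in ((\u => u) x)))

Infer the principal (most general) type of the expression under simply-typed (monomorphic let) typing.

Trace:
\z._ : b -> Bool
let y : b -> Bool
u : c
\u._ : c -> c
x : a
  unify c -> c ~ a -> d
  unify c ~ a
  unify a ~ d
_ _ : d
\x._ : d -> d

Answer: a -> a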